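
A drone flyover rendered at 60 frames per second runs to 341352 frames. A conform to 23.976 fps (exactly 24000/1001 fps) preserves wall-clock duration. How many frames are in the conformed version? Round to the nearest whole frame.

136404 frames

Frames at target rate = 341352 × (24000/1001) / (60) = 12412800/91 ≈ 136404.396.
Nearest whole frame: 136404.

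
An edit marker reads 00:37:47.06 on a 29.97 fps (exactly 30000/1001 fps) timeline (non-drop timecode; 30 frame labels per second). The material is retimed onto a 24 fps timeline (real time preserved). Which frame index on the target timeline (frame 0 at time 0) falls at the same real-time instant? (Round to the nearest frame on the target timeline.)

Source frame index: (0×3600 + 37×60 + 47) × 30 + 6 = 68016.
Real time: 68016 / (30000/1001) = 1418417/625 s.
Target frame: (1418417/625) × (24) = 34042008/625 ≈ 54467.213 → 54467.

frame 54467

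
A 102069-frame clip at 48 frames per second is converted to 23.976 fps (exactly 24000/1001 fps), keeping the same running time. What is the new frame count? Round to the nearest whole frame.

50984 frames

Frames at target rate = 102069 × (24000/1001) / (48) = 4639500/91 ≈ 50983.516.
Nearest whole frame: 50984.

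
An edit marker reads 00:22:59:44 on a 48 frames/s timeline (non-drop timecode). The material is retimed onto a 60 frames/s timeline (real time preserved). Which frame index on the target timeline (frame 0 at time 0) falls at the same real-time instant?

frame 82795

Source frame index: (0×3600 + 22×60 + 59) × 48 + 44 = 66236.
Real time: 66236 / (48) = 16559/12 s.
Target frame: (16559/12) × (60) = 82795.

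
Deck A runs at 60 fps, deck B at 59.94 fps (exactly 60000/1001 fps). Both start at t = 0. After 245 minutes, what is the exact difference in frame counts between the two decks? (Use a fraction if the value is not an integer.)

245 min = 14700 s.
A emits 60 × 14700 = 882000 frames; B emits 60000/1001 × 14700 = 126000000/143.
Difference = 126000/143 frames (≈ 881.1189); B is behind A.

126000/143 frames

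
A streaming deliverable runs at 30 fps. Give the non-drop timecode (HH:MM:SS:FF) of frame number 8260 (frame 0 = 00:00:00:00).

8260 ÷ 30 = 275 full seconds, remainder 10 frames.
275 s = 0 h 4 min 35 s.
Timecode: 00:04:35:10.

00:04:35:10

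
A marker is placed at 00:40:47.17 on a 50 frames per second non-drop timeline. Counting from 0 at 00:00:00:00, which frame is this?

122367

Total seconds to the label: (0 × 3600 + 40 × 60 + 47) = 2447.
Frame index = 2447 × 50 + 17 = 122367.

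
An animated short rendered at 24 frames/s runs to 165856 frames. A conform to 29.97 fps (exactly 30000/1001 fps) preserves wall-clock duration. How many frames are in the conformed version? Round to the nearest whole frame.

207113 frames

Frames at target rate = 165856 × (30000/1001) / (24) = 207320000/1001 ≈ 207112.887.
Nearest whole frame: 207113.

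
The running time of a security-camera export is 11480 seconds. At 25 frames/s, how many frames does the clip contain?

Frames = 11480 × 25 = 287000.

287000 frames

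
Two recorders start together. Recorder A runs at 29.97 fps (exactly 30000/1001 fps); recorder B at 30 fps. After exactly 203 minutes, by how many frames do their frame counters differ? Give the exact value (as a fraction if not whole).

52200/143 frames

203 min = 12180 s.
A emits 30000/1001 × 12180 = 52200000/143 frames; B emits 30 × 12180 = 365400.
Difference = 52200/143 frames (≈ 365.0350); B is ahead of A.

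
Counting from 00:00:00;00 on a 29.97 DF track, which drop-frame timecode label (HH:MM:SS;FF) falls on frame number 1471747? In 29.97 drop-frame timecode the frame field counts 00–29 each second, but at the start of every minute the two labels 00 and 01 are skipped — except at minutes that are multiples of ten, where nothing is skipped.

13:38:27;11

Ten DF minutes hold 17982 frames, so frame 1471747 lies in block 81 (frames 1456542–1474523) with 15205 frames into that block.
The block's first minute is 1800 frames and the rest 1798 each; 15205 frames reaches minute 8, so 81 × 18 + 8 × 2 = 1474 labels have been skipped so far.
Adding those back, label number 1471747 + 1474 = 1473221 at 30 labels/s is 49107 s + 11 f = 13 h 38 min 27 s frame 11, i.e. 13:38:27;11.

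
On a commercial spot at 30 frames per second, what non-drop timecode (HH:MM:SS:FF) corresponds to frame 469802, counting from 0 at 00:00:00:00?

04:21:00:02

469802 ÷ 30 = 15660 full seconds, remainder 2 frames.
15660 s = 4 h 21 min 0 s.
Timecode: 04:21:00:02.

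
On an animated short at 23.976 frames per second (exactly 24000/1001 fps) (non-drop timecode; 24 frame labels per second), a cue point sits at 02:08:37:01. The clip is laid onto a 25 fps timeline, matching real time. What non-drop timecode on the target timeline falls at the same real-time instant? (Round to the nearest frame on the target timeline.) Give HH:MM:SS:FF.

Source frame index: (2×3600 + 8×60 + 37) × 24 + 1 = 185209.
Real time: 185209 / (24000/1001) = 185394209/24000 s.
Target frame: (185394209/24000) × (25) = 185394209/960 ≈ 193118.968 → 193119.
At 25 labels/s: frame 193119 → 02:08:44:19.

02:08:44:19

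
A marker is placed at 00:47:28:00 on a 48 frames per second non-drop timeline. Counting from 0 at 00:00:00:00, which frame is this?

frame 136704

Total seconds to the label: (0 × 3600 + 47 × 60 + 28) = 2848.
Frame index = 2848 × 48 + 0 = 136704.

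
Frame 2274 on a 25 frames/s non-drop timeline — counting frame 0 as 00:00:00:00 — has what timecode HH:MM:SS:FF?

00:01:30:24

2274 ÷ 25 = 90 full seconds, remainder 24 frames.
90 s = 0 h 1 min 30 s.
Timecode: 00:01:30:24.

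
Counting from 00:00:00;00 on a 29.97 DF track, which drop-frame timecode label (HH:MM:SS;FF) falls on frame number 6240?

Ten DF minutes hold 17982 frames, so frame 6240 lies in block 0 (frames 0–17981) with 6240 frames into that block.
The block's first minute is 1800 frames and the rest 1798 each; 6240 frames reaches minute 3, so 0 × 18 + 3 × 2 = 6 labels have been skipped so far.
Adding those back, label number 6240 + 6 = 6246 at 30 labels/s is 208 s + 6 f = 0 h 3 min 28 s frame 6, i.e. 00:03:28;06.

00:03:28;06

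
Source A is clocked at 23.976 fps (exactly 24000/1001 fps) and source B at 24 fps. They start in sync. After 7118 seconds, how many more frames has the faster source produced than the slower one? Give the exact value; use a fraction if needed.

A emits 24000/1001 × 7118 = 170832000/1001 frames; B emits 24 × 7118 = 170832.
Difference = 170832/1001 frames (≈ 170.6613); B is ahead of A.

170832/1001 frames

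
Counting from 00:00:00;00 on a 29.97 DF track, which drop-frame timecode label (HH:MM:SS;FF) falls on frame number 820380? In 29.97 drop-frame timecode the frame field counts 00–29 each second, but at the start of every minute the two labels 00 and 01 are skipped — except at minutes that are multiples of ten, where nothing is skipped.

Each 10-minute DF block holds 10 × 60 × 30 − 9 × 2 = 17982 frames. 820380 ÷ 17982 → 45 full blocks, remainder 11190.
Within the partial block the first minute is 1800 frames and each further minute 1798, so 6 further minute boundaries passed. Total skipped labels = 18 × 45 + 2 × 6 = 822.
Non-drop label index = 820380 + 822 = 821202; at 30 labels/s that is 07:36:13:12, i.e. DF 07:36:13;12.

07:36:13;12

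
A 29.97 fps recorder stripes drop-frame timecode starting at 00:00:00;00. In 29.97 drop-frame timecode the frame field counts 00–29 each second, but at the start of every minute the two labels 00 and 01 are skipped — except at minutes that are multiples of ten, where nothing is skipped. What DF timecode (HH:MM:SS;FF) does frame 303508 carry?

02:48:47;02

Ten DF minutes hold 17982 frames, so frame 303508 lies in block 16 (frames 287712–305693) with 15796 frames into that block.
The block's first minute is 1800 frames and the rest 1798 each; 15796 frames reaches minute 8, so 16 × 18 + 8 × 2 = 304 labels have been skipped so far.
Adding those back, label number 303508 + 304 = 303812 at 30 labels/s is 10127 s + 2 f = 2 h 48 min 47 s frame 2, i.e. 02:48:47;02.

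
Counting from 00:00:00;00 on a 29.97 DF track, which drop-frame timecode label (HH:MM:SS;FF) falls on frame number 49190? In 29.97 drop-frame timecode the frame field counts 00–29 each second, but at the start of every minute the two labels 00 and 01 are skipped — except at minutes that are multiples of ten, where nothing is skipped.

00:27:21;10

Ten DF minutes hold 17982 frames, so frame 49190 lies in block 2 (frames 35964–53945) with 13226 frames into that block.
The block's first minute is 1800 frames and the rest 1798 each; 13226 frames reaches minute 7, so 2 × 18 + 7 × 2 = 50 labels have been skipped so far.
Adding those back, label number 49190 + 50 = 49240 at 30 labels/s is 1641 s + 10 f = 0 h 27 min 21 s frame 10, i.e. 00:27:21;10.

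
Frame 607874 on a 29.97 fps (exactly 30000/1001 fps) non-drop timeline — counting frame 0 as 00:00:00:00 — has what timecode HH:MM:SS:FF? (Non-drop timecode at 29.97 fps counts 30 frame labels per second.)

607874 ÷ 30 = 20262 full seconds, remainder 14 frames.
20262 s = 5 h 37 min 42 s.
Timecode: 05:37:42:14.

05:37:42:14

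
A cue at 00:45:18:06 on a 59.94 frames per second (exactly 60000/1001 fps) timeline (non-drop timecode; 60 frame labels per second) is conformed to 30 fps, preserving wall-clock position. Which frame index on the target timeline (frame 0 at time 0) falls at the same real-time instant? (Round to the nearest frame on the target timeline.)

frame 81625

Source frame index: (0×3600 + 45×60 + 18) × 60 + 6 = 163086.
Real time: 163086 / (60000/1001) = 27208181/10000 s.
Target frame: (27208181/10000) × (30) = 81624543/1000 ≈ 81624.543 → 81625.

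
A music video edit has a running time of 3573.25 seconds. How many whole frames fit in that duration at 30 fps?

107197 frames

Frames = 3573.25 × 30 = 214395/2 ≈ 107197.5000.
Complete frames: 107197.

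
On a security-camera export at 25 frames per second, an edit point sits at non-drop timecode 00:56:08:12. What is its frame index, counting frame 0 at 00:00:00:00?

84212

Total seconds to the label: (0 × 3600 + 56 × 60 + 8) = 3368.
Frame index = 3368 × 25 + 12 = 84212.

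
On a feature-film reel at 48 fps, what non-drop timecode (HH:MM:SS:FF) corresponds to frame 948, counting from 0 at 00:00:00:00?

948 ÷ 48 = 19 full seconds, remainder 36 frames.
19 s = 0 h 0 min 19 s.
Timecode: 00:00:19:36.

00:00:19:36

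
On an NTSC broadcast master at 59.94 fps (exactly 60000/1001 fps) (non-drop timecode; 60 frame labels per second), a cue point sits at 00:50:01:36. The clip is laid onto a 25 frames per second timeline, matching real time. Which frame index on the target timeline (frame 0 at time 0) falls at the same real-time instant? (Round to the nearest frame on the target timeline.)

frame 75115

Source frame index: (0×3600 + 50×60 + 1) × 60 + 36 = 180096.
Real time: 180096 / (60000/1001) = 1877876/625 s.
Target frame: (1877876/625) × (25) = 1877876/25 ≈ 75115.040 → 75115.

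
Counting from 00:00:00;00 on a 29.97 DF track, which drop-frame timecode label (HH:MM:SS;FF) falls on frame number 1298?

00:00:43;08

Ten DF minutes hold 17982 frames, so frame 1298 lies in block 0 (frames 0–17981) with 1298 frames into that block.
The block's first minute is 1800 frames and the rest 1798 each; 1298 frames reaches minute 0, so 0 × 18 + 0 × 2 = 0 labels have been skipped so far.
Adding those back, label number 1298 + 0 = 1298 at 30 labels/s is 43 s + 8 f = 0 h 0 min 43 s frame 8, i.e. 00:00:43;08.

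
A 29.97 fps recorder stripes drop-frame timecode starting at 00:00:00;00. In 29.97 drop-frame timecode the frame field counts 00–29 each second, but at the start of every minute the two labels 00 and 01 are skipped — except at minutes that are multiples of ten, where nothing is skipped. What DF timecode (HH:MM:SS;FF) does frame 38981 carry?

00:21:40;19

Ten DF minutes hold 17982 frames, so frame 38981 lies in block 2 (frames 35964–53945) with 3017 frames into that block.
The block's first minute is 1800 frames and the rest 1798 each; 3017 frames reaches minute 1, so 2 × 18 + 1 × 2 = 38 labels have been skipped so far.
Adding those back, label number 38981 + 38 = 39019 at 30 labels/s is 1300 s + 19 f = 0 h 21 min 40 s frame 19, i.e. 00:21:40;19.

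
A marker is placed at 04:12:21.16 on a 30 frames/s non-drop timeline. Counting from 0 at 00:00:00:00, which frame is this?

454246

Total seconds to the label: (4 × 3600 + 12 × 60 + 21) = 15141.
Frame index = 15141 × 30 + 16 = 454246.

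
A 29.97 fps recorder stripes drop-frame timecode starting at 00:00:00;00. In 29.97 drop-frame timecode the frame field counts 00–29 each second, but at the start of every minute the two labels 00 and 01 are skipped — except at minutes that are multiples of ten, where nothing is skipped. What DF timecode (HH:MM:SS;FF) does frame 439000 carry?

Ten DF minutes hold 17982 frames, so frame 439000 lies in block 24 (frames 431568–449549) with 7432 frames into that block.
The block's first minute is 1800 frames and the rest 1798 each; 7432 frames reaches minute 4, so 24 × 18 + 4 × 2 = 440 labels have been skipped so far.
Adding those back, label number 439000 + 440 = 439440 at 30 labels/s is 14648 s + 0 f = 4 h 4 min 8 s frame 0, i.e. 04:04:08;00.

04:04:08;00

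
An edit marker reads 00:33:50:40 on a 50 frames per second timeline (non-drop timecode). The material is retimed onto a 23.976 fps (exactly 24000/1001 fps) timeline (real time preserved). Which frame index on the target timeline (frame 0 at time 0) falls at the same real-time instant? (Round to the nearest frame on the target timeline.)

Source frame index: (0×3600 + 33×60 + 50) × 50 + 40 = 101540.
Real time: 101540 / (50) = 10154/5 s.
Target frame: (10154/5) × (24000/1001) = 48739200/1001 ≈ 48690.509 → 48691.

frame 48691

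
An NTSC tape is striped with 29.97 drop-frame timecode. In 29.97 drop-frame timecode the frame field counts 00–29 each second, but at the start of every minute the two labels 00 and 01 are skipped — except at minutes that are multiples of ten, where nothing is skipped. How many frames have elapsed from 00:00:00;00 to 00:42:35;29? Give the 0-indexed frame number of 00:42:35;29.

76603

Complete 10-minute blocks: 4, each 17982 frames → 71928.
Remaining 2 whole minutes in the current block: 1800 + 1 × 1798 = 3598 frames.
Within the current minute: 35 × 30 + 29 − 2 = 1077 (labels ;00/;01 skipped at this minute). Total = 71928 + 3598 + 1077 = 76603.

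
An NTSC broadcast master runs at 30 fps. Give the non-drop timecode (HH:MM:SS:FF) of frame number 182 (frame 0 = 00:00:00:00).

182 ÷ 30 = 6 full seconds, remainder 2 frames.
6 s = 0 h 0 min 6 s.
Timecode: 00:00:06:02.

00:00:06:02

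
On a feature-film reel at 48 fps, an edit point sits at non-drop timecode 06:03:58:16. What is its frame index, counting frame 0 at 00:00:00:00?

1048240

Total seconds to the label: (6 × 3600 + 3 × 60 + 58) = 21838.
Frame index = 21838 × 48 + 16 = 1048240.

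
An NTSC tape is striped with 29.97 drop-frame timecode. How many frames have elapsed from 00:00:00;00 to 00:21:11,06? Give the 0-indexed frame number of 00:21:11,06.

Complete 10-minute blocks: 2, each 17982 frames → 35964.
Remaining 1 whole minute in the current block: 1800 + 0 × 1798 = 1800 frames.
Within the current minute: 11 × 30 + 6 − 2 = 334 (labels ;00/;01 skipped at this minute). Total = 35964 + 1800 + 334 = 38098.

38098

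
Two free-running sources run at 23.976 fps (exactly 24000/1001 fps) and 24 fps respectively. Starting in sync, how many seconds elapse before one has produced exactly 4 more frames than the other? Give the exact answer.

The gap grows by |24 − 24000/1001| = 24/1001 frames per second.
Time for a 4-frame gap: 4 ÷ (24/1001) = 1001/6 s.

1001/6 seconds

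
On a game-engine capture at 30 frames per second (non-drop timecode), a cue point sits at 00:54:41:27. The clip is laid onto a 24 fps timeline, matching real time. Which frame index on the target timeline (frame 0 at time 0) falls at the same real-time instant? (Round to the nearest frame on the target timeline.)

frame 78766

Source frame index: (0×3600 + 54×60 + 41) × 30 + 27 = 98457.
Real time: 98457 / (30) = 32819/10 s.
Target frame: (32819/10) × (24) = 393828/5 ≈ 78765.600 → 78766.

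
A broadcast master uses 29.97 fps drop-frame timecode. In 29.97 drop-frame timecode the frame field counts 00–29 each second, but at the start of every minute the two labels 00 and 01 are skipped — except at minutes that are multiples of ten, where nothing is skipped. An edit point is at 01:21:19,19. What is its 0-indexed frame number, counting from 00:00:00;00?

146243

Complete 10-minute blocks: 8, each 17982 frames → 143856.
Remaining 1 whole minute in the current block: 1800 + 0 × 1798 = 1800 frames.
Within the current minute: 19 × 30 + 19 − 2 = 587 (labels ;00/;01 skipped at this minute). Total = 143856 + 1800 + 587 = 146243.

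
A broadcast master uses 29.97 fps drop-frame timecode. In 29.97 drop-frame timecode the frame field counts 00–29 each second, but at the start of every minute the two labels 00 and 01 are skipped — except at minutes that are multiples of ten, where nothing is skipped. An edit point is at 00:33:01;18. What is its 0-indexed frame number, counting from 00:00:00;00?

As if non-drop at 30 labels/s: (0 × 3600 + 33 × 60 + 1) × 30 + 18 = 59448.
Minute boundaries passed: 33; those not divisible by 10: 33 − 3 = 30; dropped labels = 2 × 30 = 60.
Actual frame index = 59448 − 60 = 59388.

59388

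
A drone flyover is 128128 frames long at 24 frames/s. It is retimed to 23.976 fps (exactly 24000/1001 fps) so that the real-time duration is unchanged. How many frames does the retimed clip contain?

128000 frames

Target frames = source frames × (target rate / source rate) = 128128 × (24000/1001)/(24) = 128128 × 1000/1001 = 128000.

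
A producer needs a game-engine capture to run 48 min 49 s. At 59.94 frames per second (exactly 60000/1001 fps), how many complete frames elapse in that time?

48 min 49 s = 2929 s.
Frames = 2929 × 60000/1001 = 175740000/1001 ≈ 175564.4356.
Complete frames: 175564.

175564 frames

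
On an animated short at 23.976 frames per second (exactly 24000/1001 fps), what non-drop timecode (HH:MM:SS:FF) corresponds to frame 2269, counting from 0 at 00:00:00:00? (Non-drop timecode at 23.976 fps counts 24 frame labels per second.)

00:01:34:13

2269 ÷ 24 = 94 full seconds, remainder 13 frames.
94 s = 0 h 1 min 34 s.
Timecode: 00:01:34:13.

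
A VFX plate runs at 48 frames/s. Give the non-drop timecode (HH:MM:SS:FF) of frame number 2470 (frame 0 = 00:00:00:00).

2470 ÷ 48 = 51 full seconds, remainder 22 frames.
51 s = 0 h 0 min 51 s.
Timecode: 00:00:51:22.

00:00:51:22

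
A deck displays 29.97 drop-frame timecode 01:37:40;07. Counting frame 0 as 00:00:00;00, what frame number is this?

Complete 10-minute blocks: 9, each 17982 frames → 161838.
Remaining 7 whole minutes in the current block: 1800 + 6 × 1798 = 12588 frames.
Within the current minute: 40 × 30 + 7 − 2 = 1205 (labels ;00/;01 skipped at this minute). Total = 161838 + 12588 + 1205 = 175631.

175631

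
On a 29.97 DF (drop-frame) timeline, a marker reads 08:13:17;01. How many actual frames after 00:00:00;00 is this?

887023

Complete 10-minute blocks: 49, each 17982 frames → 881118.
Remaining 3 whole minutes in the current block: 1800 + 2 × 1798 = 5396 frames.
Within the current minute: 17 × 30 + 1 − 2 = 509 (labels ;00/;01 skipped at this minute). Total = 881118 + 5396 + 509 = 887023.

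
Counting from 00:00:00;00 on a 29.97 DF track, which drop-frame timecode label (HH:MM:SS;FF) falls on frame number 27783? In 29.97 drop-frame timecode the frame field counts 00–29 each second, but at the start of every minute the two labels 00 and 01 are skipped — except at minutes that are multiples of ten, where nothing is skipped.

Each 10-minute DF block holds 10 × 60 × 30 − 9 × 2 = 17982 frames. 27783 ÷ 17982 → 1 full block, remainder 9801.
Within the partial block the first minute is 1800 frames and each further minute 1798, so 5 further minute boundaries passed. Total skipped labels = 18 × 1 + 2 × 5 = 28.
Non-drop label index = 27783 + 28 = 27811; at 30 labels/s that is 00:15:27:01, i.e. DF 00:15:27;01.

00:15:27;01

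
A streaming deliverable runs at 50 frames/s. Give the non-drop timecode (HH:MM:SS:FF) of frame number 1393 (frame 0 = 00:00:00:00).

00:00:27:43

1393 ÷ 50 = 27 full seconds, remainder 43 frames.
27 s = 0 h 0 min 27 s.
Timecode: 00:00:27:43.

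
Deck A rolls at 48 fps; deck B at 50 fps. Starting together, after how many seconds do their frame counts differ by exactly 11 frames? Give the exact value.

The gap grows by |50 − 48| = 2 frames per second.
Time for a 11-frame gap: 11 ÷ (2) = 5.5 s.

5.5 seconds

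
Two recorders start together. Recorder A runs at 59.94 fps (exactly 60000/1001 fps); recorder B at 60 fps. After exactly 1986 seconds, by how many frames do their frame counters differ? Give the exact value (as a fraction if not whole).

A emits 60000/1001 × 1986 = 119160000/1001 frames; B emits 60 × 1986 = 119160.
Difference = 119160/1001 frames (≈ 119.0410); B is ahead of A.

119160/1001 frames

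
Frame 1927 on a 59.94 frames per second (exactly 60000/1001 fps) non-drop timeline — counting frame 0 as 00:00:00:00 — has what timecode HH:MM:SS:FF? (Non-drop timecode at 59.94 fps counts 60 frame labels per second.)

00:00:32:07

1927 ÷ 60 = 32 full seconds, remainder 7 frames.
32 s = 0 h 0 min 32 s.
Timecode: 00:00:32:07.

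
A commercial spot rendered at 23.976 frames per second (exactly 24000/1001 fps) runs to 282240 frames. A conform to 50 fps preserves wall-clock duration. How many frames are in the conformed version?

588588 frames

Target frames = source frames × (target rate / source rate) = 282240 × (50)/(24000/1001) = 282240 × 1001/480 = 588588.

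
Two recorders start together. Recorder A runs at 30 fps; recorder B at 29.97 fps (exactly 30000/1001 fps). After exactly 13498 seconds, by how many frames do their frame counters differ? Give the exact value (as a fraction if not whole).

A emits 30 × 13498 = 404940 frames; B emits 30000/1001 × 13498 = 404940000/1001.
Difference = 404940/1001 frames (≈ 404.5355); B is behind A.

404940/1001 frames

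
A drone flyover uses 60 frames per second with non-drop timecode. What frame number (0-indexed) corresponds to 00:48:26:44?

frame 174404

Total seconds to the label: (0 × 3600 + 48 × 60 + 26) = 2906.
Frame index = 2906 × 60 + 44 = 174404.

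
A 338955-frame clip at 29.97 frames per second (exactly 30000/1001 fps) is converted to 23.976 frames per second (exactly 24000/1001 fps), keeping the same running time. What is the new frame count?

271164 frames

Target frames = source frames × (target rate / source rate) = 338955 × (24000/1001)/(30000/1001) = 338955 × 4/5 = 271164.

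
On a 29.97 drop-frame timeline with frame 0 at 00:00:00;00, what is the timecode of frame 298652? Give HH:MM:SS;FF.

Ten DF minutes hold 17982 frames, so frame 298652 lies in block 16 (frames 287712–305693) with 10940 frames into that block.
The block's first minute is 1800 frames and the rest 1798 each; 10940 frames reaches minute 6, so 16 × 18 + 6 × 2 = 300 labels have been skipped so far.
Adding those back, label number 298652 + 300 = 298952 at 30 labels/s is 9965 s + 2 f = 2 h 46 min 5 s frame 2, i.e. 02:46:05;02.

02:46:05;02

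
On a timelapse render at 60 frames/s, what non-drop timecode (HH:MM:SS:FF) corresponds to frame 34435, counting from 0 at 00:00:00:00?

34435 ÷ 60 = 573 full seconds, remainder 55 frames.
573 s = 0 h 9 min 33 s.
Timecode: 00:09:33:55.

00:09:33:55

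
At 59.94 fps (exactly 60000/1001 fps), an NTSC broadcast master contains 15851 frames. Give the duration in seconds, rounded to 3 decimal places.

264.448 seconds

Running time = 15851 × 1001/60000 = 15866851/60000 s ≈ 264.448 s.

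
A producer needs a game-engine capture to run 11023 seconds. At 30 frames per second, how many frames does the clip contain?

Frames = 11023 × 30 = 330690.

330690 frames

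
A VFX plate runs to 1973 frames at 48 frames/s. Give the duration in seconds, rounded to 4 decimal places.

Running time = 1973 × 1/48 = 1973/48 s ≈ 41.1042 s.

41.1042 seconds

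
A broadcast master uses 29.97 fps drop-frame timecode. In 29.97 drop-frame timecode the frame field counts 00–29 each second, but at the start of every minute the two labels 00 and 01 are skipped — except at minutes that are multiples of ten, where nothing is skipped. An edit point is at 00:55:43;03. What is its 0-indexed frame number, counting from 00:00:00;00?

As if non-drop at 30 labels/s: (0 × 3600 + 55 × 60 + 43) × 30 + 3 = 100293.
Minute boundaries passed: 55; those not divisible by 10: 55 − 5 = 50; dropped labels = 2 × 50 = 100.
Actual frame index = 100293 − 100 = 100193.

100193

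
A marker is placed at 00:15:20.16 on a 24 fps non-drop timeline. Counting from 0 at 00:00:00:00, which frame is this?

22096

Total seconds to the label: (0 × 3600 + 15 × 60 + 20) = 920.
Frame index = 920 × 24 + 16 = 22096.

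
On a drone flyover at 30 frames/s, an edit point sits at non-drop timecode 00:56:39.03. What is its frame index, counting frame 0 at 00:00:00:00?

101973

Total seconds to the label: (0 × 3600 + 56 × 60 + 39) = 3399.
Frame index = 3399 × 30 + 3 = 101973.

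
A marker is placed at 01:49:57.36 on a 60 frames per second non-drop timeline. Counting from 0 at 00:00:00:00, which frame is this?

Total seconds to the label: (1 × 3600 + 49 × 60 + 57) = 6597.
Frame index = 6597 × 60 + 36 = 395856.

395856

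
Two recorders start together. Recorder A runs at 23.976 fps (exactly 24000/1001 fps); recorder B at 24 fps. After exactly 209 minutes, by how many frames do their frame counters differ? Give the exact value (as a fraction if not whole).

27360/91 frames

209 min = 12540 s.
A emits 24000/1001 × 12540 = 27360000/91 frames; B emits 24 × 12540 = 300960.
Difference = 27360/91 frames (≈ 300.6593); B is ahead of A.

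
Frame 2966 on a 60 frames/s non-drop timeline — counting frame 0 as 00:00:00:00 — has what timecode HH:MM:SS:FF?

00:00:49:26

2966 ÷ 60 = 49 full seconds, remainder 26 frames.
49 s = 0 h 0 min 49 s.
Timecode: 00:00:49:26.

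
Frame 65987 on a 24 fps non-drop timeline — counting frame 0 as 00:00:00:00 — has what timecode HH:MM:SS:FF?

65987 ÷ 24 = 2749 full seconds, remainder 11 frames.
2749 s = 0 h 45 min 49 s.
Timecode: 00:45:49:11.

00:45:49:11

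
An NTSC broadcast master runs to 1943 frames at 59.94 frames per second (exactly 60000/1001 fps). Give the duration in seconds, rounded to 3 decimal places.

Running time = 1943 × 1001/60000 = 1944943/60000 s ≈ 32.416 s.

32.416 seconds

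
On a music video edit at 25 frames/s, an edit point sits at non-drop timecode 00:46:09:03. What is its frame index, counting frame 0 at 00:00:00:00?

frame 69228

Total seconds to the label: (0 × 3600 + 46 × 60 + 9) = 2769.
Frame index = 2769 × 25 + 3 = 69228.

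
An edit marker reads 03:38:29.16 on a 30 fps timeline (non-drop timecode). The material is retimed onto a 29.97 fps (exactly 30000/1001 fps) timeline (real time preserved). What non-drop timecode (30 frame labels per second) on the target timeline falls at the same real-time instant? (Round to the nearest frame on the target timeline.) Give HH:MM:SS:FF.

Source frame index: (3×3600 + 38×60 + 29) × 30 + 16 = 393286.
Real time: 393286 / (30) = 196643/15 s.
Target frame: (196643/15) × (30000/1001) = 393286000/1001 ≈ 392893.107 → 392893.
At 30 labels/s: frame 392893 → 03:38:16:13.

03:38:16:13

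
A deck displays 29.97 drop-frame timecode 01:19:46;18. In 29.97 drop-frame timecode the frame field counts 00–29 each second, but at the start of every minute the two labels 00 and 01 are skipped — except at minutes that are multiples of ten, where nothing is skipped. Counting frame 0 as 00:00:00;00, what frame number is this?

As if non-drop at 30 labels/s: (1 × 3600 + 19 × 60 + 46) × 30 + 18 = 143598.
Minute boundaries passed: 79; those not divisible by 10: 79 − 7 = 72; dropped labels = 2 × 72 = 144.
Actual frame index = 143598 − 144 = 143454.

143454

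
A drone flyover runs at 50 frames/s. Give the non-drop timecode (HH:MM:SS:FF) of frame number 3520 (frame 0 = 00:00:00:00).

3520 ÷ 50 = 70 full seconds, remainder 20 frames.
70 s = 0 h 1 min 10 s.
Timecode: 00:01:10:20.

00:01:10:20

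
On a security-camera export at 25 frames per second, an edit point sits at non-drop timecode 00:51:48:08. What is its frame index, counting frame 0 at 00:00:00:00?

Total seconds to the label: (0 × 3600 + 51 × 60 + 48) = 3108.
Frame index = 3108 × 25 + 8 = 77708.

frame 77708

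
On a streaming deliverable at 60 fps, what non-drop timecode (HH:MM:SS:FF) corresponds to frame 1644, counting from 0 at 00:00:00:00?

00:00:27:24

1644 ÷ 60 = 27 full seconds, remainder 24 frames.
27 s = 0 h 0 min 27 s.
Timecode: 00:00:27:24.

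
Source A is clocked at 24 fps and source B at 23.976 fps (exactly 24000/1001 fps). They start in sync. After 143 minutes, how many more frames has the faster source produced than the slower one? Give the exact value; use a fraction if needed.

143 min = 8580 s.
A emits 24 × 8580 = 205920 frames; B emits 24000/1001 × 8580 = 1440000/7.
Difference = 1440/7 frames (≈ 205.7143); B is behind A.

1440/7 frames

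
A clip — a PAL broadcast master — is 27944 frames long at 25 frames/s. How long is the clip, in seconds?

Running time = 27944 / (25) = 1117.76 s.

1117.76 seconds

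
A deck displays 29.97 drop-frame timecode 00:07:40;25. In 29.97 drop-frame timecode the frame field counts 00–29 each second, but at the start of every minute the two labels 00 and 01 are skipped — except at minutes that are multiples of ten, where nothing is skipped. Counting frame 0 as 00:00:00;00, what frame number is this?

13811

As if non-drop at 30 labels/s: (0 × 3600 + 7 × 60 + 40) × 30 + 25 = 13825.
Minute boundaries passed: 7; those not divisible by 10: 7 − 0 = 7; dropped labels = 2 × 7 = 14.
Actual frame index = 13825 − 14 = 13811.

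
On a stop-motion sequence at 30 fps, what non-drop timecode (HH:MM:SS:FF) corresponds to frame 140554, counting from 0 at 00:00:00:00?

01:18:05:04

140554 ÷ 30 = 4685 full seconds, remainder 4 frames.
4685 s = 1 h 18 min 5 s.
Timecode: 01:18:05:04.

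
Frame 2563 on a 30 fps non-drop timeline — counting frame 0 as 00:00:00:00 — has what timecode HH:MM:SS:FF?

00:01:25:13

2563 ÷ 30 = 85 full seconds, remainder 13 frames.
85 s = 0 h 1 min 25 s.
Timecode: 00:01:25:13.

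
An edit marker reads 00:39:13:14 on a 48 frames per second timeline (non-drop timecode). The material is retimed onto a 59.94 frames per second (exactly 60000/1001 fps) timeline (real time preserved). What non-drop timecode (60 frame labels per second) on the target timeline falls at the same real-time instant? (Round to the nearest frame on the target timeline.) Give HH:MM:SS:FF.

00:39:10:56

Source frame index: (0×3600 + 39×60 + 13) × 48 + 14 = 112958.
Real time: 112958 / (48) = 56479/24 s.
Target frame: (56479/24) × (60000/1001) = 141197500/1001 ≈ 141056.444 → 141056.
At 60 labels/s: frame 141056 → 00:39:10:56.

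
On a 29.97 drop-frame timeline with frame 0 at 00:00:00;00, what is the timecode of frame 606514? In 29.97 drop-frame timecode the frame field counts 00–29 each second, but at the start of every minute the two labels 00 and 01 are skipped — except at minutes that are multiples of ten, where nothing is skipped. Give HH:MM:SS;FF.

05:37:17;12

Ten DF minutes hold 17982 frames, so frame 606514 lies in block 33 (frames 593406–611387) with 13108 frames into that block.
The block's first minute is 1800 frames and the rest 1798 each; 13108 frames reaches minute 7, so 33 × 18 + 7 × 2 = 608 labels have been skipped so far.
Adding those back, label number 606514 + 608 = 607122 at 30 labels/s is 20237 s + 12 f = 5 h 37 min 17 s frame 12, i.e. 05:37:17;12.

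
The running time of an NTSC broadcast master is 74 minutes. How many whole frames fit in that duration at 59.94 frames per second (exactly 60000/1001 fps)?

74 min = 4440 s.
Frames = 4440 × 60000/1001 = 266400000/1001 ≈ 266133.8661.
Complete frames: 266133.

266133 frames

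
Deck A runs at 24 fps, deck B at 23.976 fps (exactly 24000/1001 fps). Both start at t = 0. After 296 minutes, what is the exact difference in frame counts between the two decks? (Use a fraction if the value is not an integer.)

426240/1001 frames

296 min = 17760 s.
A emits 24 × 17760 = 426240 frames; B emits 24000/1001 × 17760 = 426240000/1001.
Difference = 426240/1001 frames (≈ 425.8142); B is behind A.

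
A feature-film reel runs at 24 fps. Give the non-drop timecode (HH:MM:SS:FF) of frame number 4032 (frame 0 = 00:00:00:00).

4032 ÷ 24 = 168 full seconds, remainder 0 frames.
168 s = 0 h 2 min 48 s.
Timecode: 00:02:48:00.

00:02:48:00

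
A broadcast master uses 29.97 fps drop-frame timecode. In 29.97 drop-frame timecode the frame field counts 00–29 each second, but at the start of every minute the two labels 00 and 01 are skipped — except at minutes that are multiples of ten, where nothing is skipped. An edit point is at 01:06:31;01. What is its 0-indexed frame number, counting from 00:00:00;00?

As if non-drop at 30 labels/s: (1 × 3600 + 6 × 60 + 31) × 30 + 1 = 119731.
Minute boundaries passed: 66; those not divisible by 10: 66 − 6 = 60; dropped labels = 2 × 60 = 120.
Actual frame index = 119731 − 120 = 119611.

119611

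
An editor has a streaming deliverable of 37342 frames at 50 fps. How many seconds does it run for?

Running time = 37342 / (50) = 746.84 s.

746.84 seconds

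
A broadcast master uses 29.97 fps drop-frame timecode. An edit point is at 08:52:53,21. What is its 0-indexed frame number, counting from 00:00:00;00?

958253

Complete 10-minute blocks: 53, each 17982 frames → 953046.
Remaining 2 whole minutes in the current block: 1800 + 1 × 1798 = 3598 frames.
Within the current minute: 53 × 30 + 21 − 2 = 1609 (labels ;00/;01 skipped at this minute). Total = 953046 + 3598 + 1609 = 958253.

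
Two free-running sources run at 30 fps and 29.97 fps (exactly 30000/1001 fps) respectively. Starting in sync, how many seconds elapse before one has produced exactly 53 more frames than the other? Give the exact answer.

53053/30 seconds

The gap grows by |30000/1001 − 30| = 30/1001 frames per second.
Time for a 53-frame gap: 53 ÷ (30/1001) = 53053/30 s.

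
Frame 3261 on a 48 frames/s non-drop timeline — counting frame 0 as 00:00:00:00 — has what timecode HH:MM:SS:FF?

00:01:07:45

3261 ÷ 48 = 67 full seconds, remainder 45 frames.
67 s = 0 h 1 min 7 s.
Timecode: 00:01:07:45.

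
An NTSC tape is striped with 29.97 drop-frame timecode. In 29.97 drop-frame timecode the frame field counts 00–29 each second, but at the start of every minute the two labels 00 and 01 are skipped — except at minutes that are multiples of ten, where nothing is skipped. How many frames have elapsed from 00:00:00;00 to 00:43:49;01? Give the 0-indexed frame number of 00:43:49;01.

As if non-drop at 30 labels/s: (0 × 3600 + 43 × 60 + 49) × 30 + 1 = 78871.
Minute boundaries passed: 43; those not divisible by 10: 43 − 4 = 39; dropped labels = 2 × 39 = 78.
Actual frame index = 78871 − 78 = 78793.

78793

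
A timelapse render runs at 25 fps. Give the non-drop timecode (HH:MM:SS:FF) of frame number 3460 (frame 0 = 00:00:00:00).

00:02:18:10

3460 ÷ 25 = 138 full seconds, remainder 10 frames.
138 s = 0 h 2 min 18 s.
Timecode: 00:02:18:10.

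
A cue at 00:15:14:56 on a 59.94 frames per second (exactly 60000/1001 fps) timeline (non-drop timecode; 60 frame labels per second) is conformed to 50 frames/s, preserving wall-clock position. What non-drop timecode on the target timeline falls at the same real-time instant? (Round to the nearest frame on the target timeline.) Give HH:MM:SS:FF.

00:15:15:42

Source frame index: (0×3600 + 15×60 + 14) × 60 + 56 = 54896.
Real time: 54896 / (60000/1001) = 3434431/3750 s.
Target frame: (3434431/3750) × (50) = 3434431/75 ≈ 45792.413 → 45792.
At 50 labels/s: frame 45792 → 00:15:15:42.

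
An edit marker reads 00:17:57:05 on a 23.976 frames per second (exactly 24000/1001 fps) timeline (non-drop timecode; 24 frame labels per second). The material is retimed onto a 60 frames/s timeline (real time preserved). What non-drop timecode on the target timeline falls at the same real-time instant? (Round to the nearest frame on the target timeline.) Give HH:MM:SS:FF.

Source frame index: (0×3600 + 17×60 + 57) × 24 + 5 = 25853.
Real time: 25853 / (24000/1001) = 25878853/24000 s.
Target frame: (25878853/24000) × (60) = 25878853/400 ≈ 64697.132 → 64697.
At 60 labels/s: frame 64697 → 00:17:58:17.

00:17:58:17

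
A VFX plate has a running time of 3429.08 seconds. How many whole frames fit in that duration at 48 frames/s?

Frames = 3429.08 × 48 = 4114896/25 ≈ 164595.8400.
Complete frames: 164595.

164595 frames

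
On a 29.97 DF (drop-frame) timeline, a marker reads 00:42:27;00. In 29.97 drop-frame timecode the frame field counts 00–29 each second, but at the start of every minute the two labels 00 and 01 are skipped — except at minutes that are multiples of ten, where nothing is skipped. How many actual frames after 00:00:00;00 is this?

76334

Complete 10-minute blocks: 4, each 17982 frames → 71928.
Remaining 2 whole minutes in the current block: 1800 + 1 × 1798 = 3598 frames.
Within the current minute: 27 × 30 + 0 − 2 = 808 (labels ;00/;01 skipped at this minute). Total = 71928 + 3598 + 808 = 76334.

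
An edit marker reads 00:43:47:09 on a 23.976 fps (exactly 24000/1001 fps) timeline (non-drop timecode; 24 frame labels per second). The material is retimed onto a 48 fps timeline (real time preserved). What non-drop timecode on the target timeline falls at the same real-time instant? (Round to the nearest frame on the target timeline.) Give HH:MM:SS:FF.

00:43:50:00

Source frame index: (0×3600 + 43×60 + 47) × 24 + 9 = 63057.
Real time: 63057 / (24000/1001) = 21040019/8000 s.
Target frame: (21040019/8000) × (48) = 63120057/500 ≈ 126240.114 → 126240.
At 48 labels/s: frame 126240 → 00:43:50:00.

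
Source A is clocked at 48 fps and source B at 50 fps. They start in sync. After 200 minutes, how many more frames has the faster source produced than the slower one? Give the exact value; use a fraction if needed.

200 min = 12000 s.
A emits 48 × 12000 = 576000 frames; B emits 50 × 12000 = 600000.
Difference = 24000 frames; B is ahead of A.

24000 frames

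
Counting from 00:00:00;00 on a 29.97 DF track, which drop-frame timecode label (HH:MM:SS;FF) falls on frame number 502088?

04:39:13;02

Each 10-minute DF block holds 10 × 60 × 30 − 9 × 2 = 17982 frames. 502088 ÷ 17982 → 27 full blocks, remainder 16574.
Within the partial block the first minute is 1800 frames and each further minute 1798, so 9 further minute boundaries passed. Total skipped labels = 18 × 27 + 2 × 9 = 504.
Non-drop label index = 502088 + 504 = 502592; at 30 labels/s that is 04:39:13:02, i.e. DF 04:39:13;02.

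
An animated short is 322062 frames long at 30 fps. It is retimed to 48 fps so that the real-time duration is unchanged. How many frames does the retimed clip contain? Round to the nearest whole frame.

Frames at target rate = 322062 × (48) / (30) = 2576496/5 ≈ 515299.200.
Nearest whole frame: 515299.

515299 frames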